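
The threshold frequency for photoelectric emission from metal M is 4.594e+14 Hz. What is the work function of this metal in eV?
1.90 eV

At the threshold frequency, photon energy equals work function:
φ = hf₀

Calculating:
φ = (6.626×10⁻³⁴ J·s)(4.594e+14 Hz)
φ = 1.90 eV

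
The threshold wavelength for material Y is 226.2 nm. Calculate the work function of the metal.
5.48 eV

At the threshold wavelength, photon energy equals work function:
φ = hc/λ₀

Calculating:
φ = (6.626×10⁻³⁴ J·s)(3×10⁸ m/s) / (226.2×10⁻⁹ m)
φ = 5.48 eV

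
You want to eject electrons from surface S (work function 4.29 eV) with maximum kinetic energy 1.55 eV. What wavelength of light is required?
212.30 nm

From Einstein's equation: KE_max = hc/λ - φ

Rearranging for λ:
hc/λ = KE_max + φ
λ = hc/(KE_max + φ)

Required photon energy:
E_photon = KE_max + φ = 1.55 + 4.29 = 5.84 eV

Required wavelength:
λ = hc/E_photon = (6.626×10⁻³⁴)(3×10⁸) / (5.84 × 1.602×10⁻¹⁹)
λ = 212.30 nm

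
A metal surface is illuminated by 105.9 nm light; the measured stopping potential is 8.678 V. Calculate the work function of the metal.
3.03 eV

The stopping potential gives the maximum kinetic energy: KE_max = eV_s = 8.678 eV

From Einstein's photoelectric equation: KE_max = hc/λ - φ
Rearranging: φ = hc/λ - KE_max

Calculate photon energy:
E_photon = hc/λ = (6.626×10⁻³⁴ J·s)(3×10⁸ m/s) / (105.9×10⁻⁹ m) = 11.7077 eV

Therefore:
φ = 11.7077 - 8.678 = 3.03 eV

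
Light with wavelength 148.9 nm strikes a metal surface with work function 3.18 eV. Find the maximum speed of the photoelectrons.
1.3455e+06 m/s

First, find the maximum kinetic energy:
E_photon = hc/λ = 8.3267 eV
KE_max = E_photon - φ = 8.3267 - 3.18 = 5.1467 eV

Convert to Joules: KE_max = 5.1467 × 1.602×10⁻¹⁹ J = 8.2459e-19 J

Then use KE = ½mv² to find velocity:
v = √(2·KE/m) = √(2 × 8.2459e-19 J / 9.109e-31 kg)
v = 1.3455e+06 m/s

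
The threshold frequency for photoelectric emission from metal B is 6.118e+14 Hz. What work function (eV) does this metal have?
2.53 eV

At the threshold frequency, photon energy equals work function:
φ = hf₀

Calculating:
φ = (6.626×10⁻³⁴ J·s)(6.118e+14 Hz)
φ = 2.53 eV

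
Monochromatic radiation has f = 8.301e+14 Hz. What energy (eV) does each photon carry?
3.4330 eV

Using E = hf:

E = hf = (6.626×10⁻³⁴ J·s)(8.301e+14 Hz)
E = 3.4330 eV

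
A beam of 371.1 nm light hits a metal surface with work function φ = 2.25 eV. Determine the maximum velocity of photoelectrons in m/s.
6.1949e+05 m/s

First, find the maximum kinetic energy:
E_photon = hc/λ = 3.3410 eV
KE_max = E_photon - φ = 3.3410 - 2.25 = 1.0910 eV

Convert to Joules: KE_max = 1.0910 × 1.602×10⁻¹⁹ J = 1.7480e-19 J

Then use KE = ½mv² to find velocity:
v = √(2·KE/m) = √(2 × 1.7480e-19 J / 9.109e-31 kg)
v = 6.1949e+05 m/s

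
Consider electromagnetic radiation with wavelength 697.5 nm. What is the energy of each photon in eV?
1.7776 eV

Using E = hf = hc/λ:

E = hc/λ = (6.626×10⁻³⁴ J·s)(3×10⁸ m/s) / (697.5×10⁻⁹ m)
E = 1.7776 eV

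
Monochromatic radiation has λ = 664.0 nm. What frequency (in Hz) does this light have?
4.5149e+14 Hz

Using the wave equation: c = fλ

Solving for frequency:
f = c/λ = (3×10⁸ m/s) / (664.0×10⁻⁹ m)
f = 4.5149e+14 Hz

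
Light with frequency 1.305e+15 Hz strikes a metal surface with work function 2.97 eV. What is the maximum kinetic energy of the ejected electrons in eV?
2.4270 eV

Using Einstein's photoelectric equation: KE_max = hf - φ

First, calculate the photon energy:
E_photon = hf = (6.626×10⁻³⁴ J·s)(1.305e+15 Hz)
E_photon = 5.3970 eV

Then, the maximum kinetic energy:
KE_max = E_photon - φ = 5.3970 eV - 2.97 eV = 2.4270 eV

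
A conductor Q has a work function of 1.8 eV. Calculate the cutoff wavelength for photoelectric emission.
688.80 nm

The threshold wavelength is when the photon energy equals the work function:
hc/λ₀ = φ

Solving for λ₀:
λ₀ = hc/φ = (6.626×10⁻³⁴ J·s)(3×10⁸ m/s) / (1.8 eV × 1.602×10⁻¹⁹ J/eV)
λ₀ = 688.80 nm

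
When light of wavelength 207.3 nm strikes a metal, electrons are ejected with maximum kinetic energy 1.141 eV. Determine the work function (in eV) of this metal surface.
4.84 eV

From Einstein's photoelectric equation: KE_max = hf - φ = hc/λ - φ

Rearranging for φ:
φ = hc/λ - KE_max

Calculate photon energy:
E_photon = hc/λ = 5.9809 eV

Therefore:
φ = 5.9809 - 1.141 = 4.84 eV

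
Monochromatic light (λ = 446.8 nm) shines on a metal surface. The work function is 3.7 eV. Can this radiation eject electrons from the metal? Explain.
No

For photoemission, the photon energy must exceed the work function.

Photon energy: E = hc/λ = 2.7749 eV
Work function: φ = 3.7 eV

Since E_photon (2.7749 eV) < φ (3.7 eV), photoemission will NOT occur.
The threshold wavelength is λ₀ = hc/φ = 335.1 nm.
Since 446.8 nm > 335.1 nm, the photons lack sufficient energy.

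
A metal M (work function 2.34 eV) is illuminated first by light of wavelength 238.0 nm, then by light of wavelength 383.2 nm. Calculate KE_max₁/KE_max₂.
3.2043

Using Einstein's equation: KE_max = hc/λ - φ

For λ₁ = 238.0 nm:
E₁ = hc/λ₁ = 5.2094 eV
KE₁ = E₁ - φ = 5.2094 - 2.34 = 2.8694 eV

For λ₂ = 383.2 nm:
E₂ = hc/λ₂ = 3.2355 eV
KE₂ = E₂ - φ = 3.2355 - 2.34 = 0.8955 eV

Ratio: KE₁/KE₂ = 2.8694/0.8955 = 3.2043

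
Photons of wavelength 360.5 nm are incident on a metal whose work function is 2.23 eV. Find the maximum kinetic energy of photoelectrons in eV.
1.2092 eV

Using Einstein's photoelectric equation: KE_max = hf - φ = hc/λ - φ

First, calculate the photon energy:
E_photon = hc/λ = (6.626×10⁻³⁴ J·s)(3×10⁸ m/s) / (360.5×10⁻⁹ m)
E_photon = 3.4392 eV

Then, the maximum kinetic energy:
KE_max = E_photon - φ = 3.4392 eV - 2.23 eV = 1.2092 eV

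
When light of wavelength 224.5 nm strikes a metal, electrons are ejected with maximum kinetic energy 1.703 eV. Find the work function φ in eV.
3.82 eV

From Einstein's photoelectric equation: KE_max = hf - φ = hc/λ - φ

Rearranging for φ:
φ = hc/λ - KE_max

Calculate photon energy:
E_photon = hc/λ = 5.5227 eV

Therefore:
φ = 5.5227 - 1.703 = 3.82 eV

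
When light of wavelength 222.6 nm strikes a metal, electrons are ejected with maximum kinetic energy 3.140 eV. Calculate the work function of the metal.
2.43 eV

From Einstein's photoelectric equation: KE_max = hf - φ = hc/λ - φ

Rearranging for φ:
φ = hc/λ - KE_max

Calculate photon energy:
E_photon = hc/λ = 5.5698 eV

Therefore:
φ = 5.5698 - 3.140 = 2.43 eV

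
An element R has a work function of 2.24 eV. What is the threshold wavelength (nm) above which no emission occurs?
553.50 nm

The threshold wavelength is when the photon energy equals the work function:
hc/λ₀ = φ

Solving for λ₀:
λ₀ = hc/φ = (6.626×10⁻³⁴ J·s)(3×10⁸ m/s) / (2.24 eV × 1.602×10⁻¹⁹ J/eV)
λ₀ = 553.50 nm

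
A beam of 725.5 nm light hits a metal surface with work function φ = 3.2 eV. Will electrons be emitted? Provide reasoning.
No

For photoemission, the photon energy must exceed the work function.

Photon energy: E = hc/λ = 1.7089 eV
Work function: φ = 3.2 eV

Since E_photon (1.7089 eV) < φ (3.2 eV), photoemission will NOT occur.
The threshold wavelength is λ₀ = hc/φ = 387.5 nm.
Since 725.5 nm > 387.5 nm, the photons lack sufficient energy.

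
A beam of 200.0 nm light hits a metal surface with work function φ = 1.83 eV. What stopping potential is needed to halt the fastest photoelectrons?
4.3692 V

The stopping potential V_s satisfies: eV_s = KE_max

First, find KE_max using Einstein's equation:
E_photon = hc/λ = 6.1992 eV
KE_max = E_photon - φ = 6.1992 - 1.83 = 4.3692 eV

Since eV_s = KE_max:
V_s = KE_max/e = 4.3692 V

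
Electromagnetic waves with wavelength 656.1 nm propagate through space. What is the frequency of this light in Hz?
4.5693e+14 Hz

Using the wave equation: c = fλ

Solving for frequency:
f = c/λ = (3×10⁸ m/s) / (656.1×10⁻⁹ m)
f = 4.5693e+14 Hz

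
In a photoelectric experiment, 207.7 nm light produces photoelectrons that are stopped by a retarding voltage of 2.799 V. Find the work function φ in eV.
3.17 eV

The stopping potential gives the maximum kinetic energy: KE_max = eV_s = 2.799 eV

From Einstein's photoelectric equation: KE_max = hc/λ - φ
Rearranging: φ = hc/λ - KE_max

Calculate photon energy:
E_photon = hc/λ = (6.626×10⁻³⁴ J·s)(3×10⁸ m/s) / (207.7×10⁻⁹ m) = 5.9694 eV

Therefore:
φ = 5.9694 - 2.799 = 3.17 eV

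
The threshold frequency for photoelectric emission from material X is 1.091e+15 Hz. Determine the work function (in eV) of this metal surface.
4.51 eV

At the threshold frequency, photon energy equals work function:
φ = hf₀

Calculating:
φ = (6.626×10⁻³⁴ J·s)(1.091e+15 Hz)
φ = 4.51 eV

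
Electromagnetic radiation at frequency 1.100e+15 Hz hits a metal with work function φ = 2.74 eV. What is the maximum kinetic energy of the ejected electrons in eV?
1.8092 eV

Using Einstein's photoelectric equation: KE_max = hf - φ

First, calculate the photon energy:
E_photon = hf = (6.626×10⁻³⁴ J·s)(1.100e+15 Hz)
E_photon = 4.5492 eV

Then, the maximum kinetic energy:
KE_max = E_photon - φ = 4.5492 eV - 2.74 eV = 1.8092 eV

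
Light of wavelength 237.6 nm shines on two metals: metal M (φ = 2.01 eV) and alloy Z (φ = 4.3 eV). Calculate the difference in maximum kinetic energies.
2.2900 eV

Using KE_max = hc/λ - φ for each metal:

Photon energy: E = hc/λ = 5.2182 eV

For metal M (φ₁ = 2.01 eV):
KE₁ = E - φ₁ = 5.2182 - 2.01 = 3.2082 eV

For alloy Z (φ₂ = 4.3 eV):
KE₂ = E - φ₂ = 5.2182 - 4.3 = 0.9182 eV

Difference:
ΔKE = KE₁ - KE₂ = 3.2082 - 0.9182 = 2.2900 eV

Note: The difference equals the difference in work functions: 4.3 - 2.01 = 2.29 eV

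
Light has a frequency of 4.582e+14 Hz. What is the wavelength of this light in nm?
654.28 nm

Using the wave equation: c = fλ

Solving for wavelength:
λ = c/f = (3×10⁸ m/s) / (4.582e+14 Hz)
λ = 654.28 nm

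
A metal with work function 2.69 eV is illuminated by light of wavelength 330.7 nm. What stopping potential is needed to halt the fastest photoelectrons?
1.0591 V

The stopping potential V_s satisfies: eV_s = KE_max

First, find KE_max using Einstein's equation:
E_photon = hc/λ = 3.7491 eV
KE_max = E_photon - φ = 3.7491 - 2.69 = 1.0591 eV

Since eV_s = KE_max:
V_s = KE_max/e = 1.0591 V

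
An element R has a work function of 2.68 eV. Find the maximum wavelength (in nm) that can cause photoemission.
462.63 nm

The threshold wavelength is when the photon energy equals the work function:
hc/λ₀ = φ

Solving for λ₀:
λ₀ = hc/φ = (6.626×10⁻³⁴ J·s)(3×10⁸ m/s) / (2.68 eV × 1.602×10⁻¹⁹ J/eV)
λ₀ = 462.63 nm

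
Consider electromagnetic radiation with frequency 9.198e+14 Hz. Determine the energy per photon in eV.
3.8040 eV

Using E = hf:

E = hf = (6.626×10⁻³⁴ J·s)(9.198e+14 Hz)
E = 3.8040 eV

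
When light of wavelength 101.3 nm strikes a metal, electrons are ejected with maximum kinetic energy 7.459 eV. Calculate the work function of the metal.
4.78 eV

From Einstein's photoelectric equation: KE_max = hf - φ = hc/λ - φ

Rearranging for φ:
φ = hc/λ - KE_max

Calculate photon energy:
E_photon = hc/λ = 12.2393 eV

Therefore:
φ = 12.2393 - 7.459 = 4.78 eV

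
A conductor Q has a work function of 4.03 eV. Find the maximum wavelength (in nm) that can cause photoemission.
307.65 nm

The threshold wavelength is when the photon energy equals the work function:
hc/λ₀ = φ

Solving for λ₀:
λ₀ = hc/φ = (6.626×10⁻³⁴ J·s)(3×10⁸ m/s) / (4.03 eV × 1.602×10⁻¹⁹ J/eV)
λ₀ = 307.65 nm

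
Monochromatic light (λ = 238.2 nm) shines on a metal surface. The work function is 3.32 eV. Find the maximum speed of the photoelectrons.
8.1430e+05 m/s

First, find the maximum kinetic energy:
E_photon = hc/λ = 5.2050 eV
KE_max = E_photon - φ = 5.2050 - 3.32 = 1.8850 eV

Convert to Joules: KE_max = 1.8850 × 1.602×10⁻¹⁹ J = 3.0202e-19 J

Then use KE = ½mv² to find velocity:
v = √(2·KE/m) = √(2 × 3.0202e-19 J / 9.109e-31 kg)
v = 8.1430e+05 m/s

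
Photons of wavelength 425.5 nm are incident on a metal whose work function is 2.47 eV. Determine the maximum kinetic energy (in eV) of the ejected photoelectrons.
0.4438 eV

Using Einstein's photoelectric equation: KE_max = hf - φ = hc/λ - φ

First, calculate the photon energy:
E_photon = hc/λ = (6.626×10⁻³⁴ J·s)(3×10⁸ m/s) / (425.5×10⁻⁹ m)
E_photon = 2.9138 eV

Then, the maximum kinetic energy:
KE_max = E_photon - φ = 2.9138 eV - 2.47 eV = 0.4438 eV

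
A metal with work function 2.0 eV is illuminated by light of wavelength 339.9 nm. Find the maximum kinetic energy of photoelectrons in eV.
1.6477 eV

Using Einstein's photoelectric equation: KE_max = hf - φ = hc/λ - φ

First, calculate the photon energy:
E_photon = hc/λ = (6.626×10⁻³⁴ J·s)(3×10⁸ m/s) / (339.9×10⁻⁹ m)
E_photon = 3.6477 eV

Then, the maximum kinetic energy:
KE_max = E_photon - φ = 3.6477 eV - 2.0 eV = 1.6477 eV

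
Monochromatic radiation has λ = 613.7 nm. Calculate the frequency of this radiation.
4.8850e+14 Hz

Using the wave equation: c = fλ

Solving for frequency:
f = c/λ = (3×10⁸ m/s) / (613.7×10⁻⁹ m)
f = 4.8850e+14 Hz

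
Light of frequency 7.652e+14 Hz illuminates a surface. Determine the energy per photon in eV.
3.1646 eV

Using E = hf:

E = hf = (6.626×10⁻³⁴ J·s)(7.652e+14 Hz)
E = 3.1646 eV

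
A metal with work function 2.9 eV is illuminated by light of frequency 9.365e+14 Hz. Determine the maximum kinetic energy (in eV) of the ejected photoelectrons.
0.9731 eV

Using Einstein's photoelectric equation: KE_max = hf - φ

First, calculate the photon energy:
E_photon = hf = (6.626×10⁻³⁴ J·s)(9.365e+14 Hz)
E_photon = 3.8731 eV

Then, the maximum kinetic energy:
KE_max = E_photon - φ = 3.8731 eV - 2.9 eV = 0.9731 eV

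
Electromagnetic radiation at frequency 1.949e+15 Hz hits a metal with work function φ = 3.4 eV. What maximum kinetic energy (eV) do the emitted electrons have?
4.6604 eV

Using Einstein's photoelectric equation: KE_max = hf - φ

First, calculate the photon energy:
E_photon = hf = (6.626×10⁻³⁴ J·s)(1.949e+15 Hz)
E_photon = 8.0604 eV

Then, the maximum kinetic energy:
KE_max = E_photon - φ = 8.0604 eV - 3.4 eV = 4.6604 eV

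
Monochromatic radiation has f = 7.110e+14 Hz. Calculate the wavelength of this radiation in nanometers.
421.65 nm

Using the wave equation: c = fλ

Solving for wavelength:
λ = c/f = (3×10⁸ m/s) / (7.110e+14 Hz)
λ = 421.65 nm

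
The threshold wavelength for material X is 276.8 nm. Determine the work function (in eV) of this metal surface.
4.48 eV

At the threshold wavelength, photon energy equals work function:
φ = hc/λ₀

Calculating:
φ = (6.626×10⁻³⁴ J·s)(3×10⁸ m/s) / (276.8×10⁻⁹ m)
φ = 4.48 eV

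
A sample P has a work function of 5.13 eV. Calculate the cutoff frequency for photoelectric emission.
1.2404e+15 Hz

The threshold frequency is when the photon energy equals the work function:
hf₀ = φ

Solving for f₀:
f₀ = φ/h = (5.13 eV × 1.602×10⁻¹⁹ J/eV) / (6.626×10⁻³⁴ J·s)
f₀ = 1.2404e+15 Hz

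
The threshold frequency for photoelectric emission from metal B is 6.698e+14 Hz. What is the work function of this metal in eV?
2.77 eV

At the threshold frequency, photon energy equals work function:
φ = hf₀

Calculating:
φ = (6.626×10⁻³⁴ J·s)(6.698e+14 Hz)
φ = 2.77 eV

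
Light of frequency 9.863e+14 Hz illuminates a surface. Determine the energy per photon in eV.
4.0790 eV

Using E = hf:

E = hf = (6.626×10⁻³⁴ J·s)(9.863e+14 Hz)
E = 4.0790 eV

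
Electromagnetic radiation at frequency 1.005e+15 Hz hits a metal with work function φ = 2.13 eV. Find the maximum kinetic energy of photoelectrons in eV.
2.0263 eV

Using Einstein's photoelectric equation: KE_max = hf - φ

First, calculate the photon energy:
E_photon = hf = (6.626×10⁻³⁴ J·s)(1.005e+15 Hz)
E_photon = 4.1563 eV

Then, the maximum kinetic energy:
KE_max = E_photon - φ = 4.1563 eV - 2.13 eV = 2.0263 eV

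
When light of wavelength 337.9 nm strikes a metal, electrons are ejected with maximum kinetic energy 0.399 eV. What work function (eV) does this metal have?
3.27 eV

From Einstein's photoelectric equation: KE_max = hf - φ = hc/λ - φ

Rearranging for φ:
φ = hc/λ - KE_max

Calculate photon energy:
E_photon = hc/λ = 3.6693 eV

Therefore:
φ = 3.6693 - 0.399 = 3.27 eV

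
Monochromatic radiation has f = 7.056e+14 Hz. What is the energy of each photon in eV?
2.9181 eV

Using E = hf:

E = hf = (6.626×10⁻³⁴ J·s)(7.056e+14 Hz)
E = 2.9181 eV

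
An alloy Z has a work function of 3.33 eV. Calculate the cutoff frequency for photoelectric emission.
8.0519e+14 Hz

The threshold frequency is when the photon energy equals the work function:
hf₀ = φ

Solving for f₀:
f₀ = φ/h = (3.33 eV × 1.602×10⁻¹⁹ J/eV) / (6.626×10⁻³⁴ J·s)
f₀ = 8.0519e+14 Hz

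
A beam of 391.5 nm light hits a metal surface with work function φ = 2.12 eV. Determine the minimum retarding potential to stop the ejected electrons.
1.0469 V

The stopping potential V_s satisfies: eV_s = KE_max

First, find KE_max using Einstein's equation:
E_photon = hc/λ = 3.1669 eV
KE_max = E_photon - φ = 3.1669 - 2.12 = 1.0469 eV

Since eV_s = KE_max:
V_s = KE_max/e = 1.0469 V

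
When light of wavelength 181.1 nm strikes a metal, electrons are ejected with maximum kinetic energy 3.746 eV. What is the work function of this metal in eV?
3.10 eV

From Einstein's photoelectric equation: KE_max = hf - φ = hc/λ - φ

Rearranging for φ:
φ = hc/λ - KE_max

Calculate photon energy:
E_photon = hc/λ = 6.8462 eV

Therefore:
φ = 6.8462 - 3.746 = 3.10 eV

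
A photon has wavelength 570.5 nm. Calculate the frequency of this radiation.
5.2549e+14 Hz

Using the wave equation: c = fλ

Solving for frequency:
f = c/λ = (3×10⁸ m/s) / (570.5×10⁻⁹ m)
f = 5.2549e+14 Hz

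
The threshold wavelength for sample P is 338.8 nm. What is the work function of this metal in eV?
3.66 eV

At the threshold wavelength, photon energy equals work function:
φ = hc/λ₀

Calculating:
φ = (6.626×10⁻³⁴ J·s)(3×10⁸ m/s) / (338.8×10⁻⁹ m)
φ = 3.66 eV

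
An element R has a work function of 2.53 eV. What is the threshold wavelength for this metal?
490.06 nm

The threshold wavelength is when the photon energy equals the work function:
hc/λ₀ = φ

Solving for λ₀:
λ₀ = hc/φ = (6.626×10⁻³⁴ J·s)(3×10⁸ m/s) / (2.53 eV × 1.602×10⁻¹⁹ J/eV)
λ₀ = 490.06 nm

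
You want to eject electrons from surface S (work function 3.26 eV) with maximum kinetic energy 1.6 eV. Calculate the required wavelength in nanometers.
255.11 nm

From Einstein's equation: KE_max = hc/λ - φ

Rearranging for λ:
hc/λ = KE_max + φ
λ = hc/(KE_max + φ)

Required photon energy:
E_photon = KE_max + φ = 1.6 + 3.26 = 4.86 eV

Required wavelength:
λ = hc/E_photon = (6.626×10⁻³⁴)(3×10⁸) / (4.86 × 1.602×10⁻¹⁹)
λ = 255.11 nm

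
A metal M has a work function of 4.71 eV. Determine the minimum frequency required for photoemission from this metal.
1.1389e+15 Hz

The threshold frequency is when the photon energy equals the work function:
hf₀ = φ

Solving for f₀:
f₀ = φ/h = (4.71 eV × 1.602×10⁻¹⁹ J/eV) / (6.626×10⁻³⁴ J·s)
f₀ = 1.1389e+15 Hz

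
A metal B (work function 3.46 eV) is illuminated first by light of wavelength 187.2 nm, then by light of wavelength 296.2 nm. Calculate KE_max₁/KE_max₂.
4.3579

Using Einstein's equation: KE_max = hc/λ - φ

For λ₁ = 187.2 nm:
E₁ = hc/λ₁ = 6.6231 eV
KE₁ = E₁ - φ = 6.6231 - 3.46 = 3.1631 eV

For λ₂ = 296.2 nm:
E₂ = hc/λ₂ = 4.1858 eV
KE₂ = E₂ - φ = 4.1858 - 3.46 = 0.7258 eV

Ratio: KE₁/KE₂ = 3.1631/0.7258 = 4.3579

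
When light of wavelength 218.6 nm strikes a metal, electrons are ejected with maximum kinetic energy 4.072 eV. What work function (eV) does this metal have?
1.60 eV

From Einstein's photoelectric equation: KE_max = hf - φ = hc/λ - φ

Rearranging for φ:
φ = hc/λ - KE_max

Calculate photon energy:
E_photon = hc/λ = 5.6717 eV

Therefore:
φ = 5.6717 - 4.072 = 1.60 eV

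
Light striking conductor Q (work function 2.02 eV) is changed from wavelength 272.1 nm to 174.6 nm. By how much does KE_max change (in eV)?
2.5445 eV

Using Einstein's equation: KE_max = hc/λ - φ

For λ₁ = 272.1 nm:
KE₁ = hc/λ₁ - φ = 4.5566 - 2.02 = 2.5366 eV

For λ₂ = 174.6 nm:
KE₂ = hc/λ₂ - φ = 7.1010 - 2.02 = 5.0810 eV

Change in KE:
ΔKE = KE₂ - KE₁ = 5.0810 - 2.5366 = 2.5445 eV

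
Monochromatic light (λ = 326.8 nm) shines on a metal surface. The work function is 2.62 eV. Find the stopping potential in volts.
1.1739 V

The stopping potential V_s satisfies: eV_s = KE_max

First, find KE_max using Einstein's equation:
E_photon = hc/λ = 3.7939 eV
KE_max = E_photon - φ = 3.7939 - 2.62 = 1.1739 eV

Since eV_s = KE_max:
V_s = KE_max/e = 1.1739 V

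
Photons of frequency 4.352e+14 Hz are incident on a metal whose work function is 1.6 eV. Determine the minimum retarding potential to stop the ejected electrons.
0.1998 V

The stopping potential V_s satisfies: eV_s = KE_max

First, find KE_max using Einstein's equation:
E_photon = hf = (6.626×10⁻³⁴ J·s)(4.352e+14 Hz) = 1.7998 eV
KE_max = E_photon - φ = 1.7998 - 1.6 = 0.1998 eV

Since eV_s = KE_max:
V_s = KE_max/e = 0.1998 V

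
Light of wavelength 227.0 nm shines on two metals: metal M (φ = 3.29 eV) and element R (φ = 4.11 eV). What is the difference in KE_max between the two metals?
0.8200 eV

Using KE_max = hc/λ - φ for each metal:

Photon energy: E = hc/λ = 5.4619 eV

For metal M (φ₁ = 3.29 eV):
KE₁ = E - φ₁ = 5.4619 - 3.29 = 2.1719 eV

For element R (φ₂ = 4.11 eV):
KE₂ = E - φ₂ = 5.4619 - 4.11 = 1.3519 eV

Difference:
ΔKE = KE₁ - KE₂ = 2.1719 - 1.3519 = 0.8200 eV

Note: The difference equals the difference in work functions: 4.11 - 3.29 = 0.82 eV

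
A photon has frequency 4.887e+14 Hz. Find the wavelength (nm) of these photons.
613.45 nm

Using the wave equation: c = fλ

Solving for wavelength:
λ = c/f = (3×10⁸ m/s) / (4.887e+14 Hz)
λ = 613.45 nm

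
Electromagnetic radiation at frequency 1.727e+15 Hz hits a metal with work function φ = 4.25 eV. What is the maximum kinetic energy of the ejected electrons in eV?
2.8923 eV

Using Einstein's photoelectric equation: KE_max = hf - φ

First, calculate the photon energy:
E_photon = hf = (6.626×10⁻³⁴ J·s)(1.727e+15 Hz)
E_photon = 7.1423 eV

Then, the maximum kinetic energy:
KE_max = E_photon - φ = 7.1423 eV - 4.25 eV = 2.8923 eV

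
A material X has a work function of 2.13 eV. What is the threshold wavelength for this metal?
582.09 nm

The threshold wavelength is when the photon energy equals the work function:
hc/λ₀ = φ

Solving for λ₀:
λ₀ = hc/φ = (6.626×10⁻³⁴ J·s)(3×10⁸ m/s) / (2.13 eV × 1.602×10⁻¹⁹ J/eV)
λ₀ = 582.09 nm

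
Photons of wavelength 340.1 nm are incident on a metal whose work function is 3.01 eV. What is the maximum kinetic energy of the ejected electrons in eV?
0.6355 eV

Using Einstein's photoelectric equation: KE_max = hf - φ = hc/λ - φ

First, calculate the photon energy:
E_photon = hc/λ = (6.626×10⁻³⁴ J·s)(3×10⁸ m/s) / (340.1×10⁻⁹ m)
E_photon = 3.6455 eV

Then, the maximum kinetic energy:
KE_max = E_photon - φ = 3.6455 eV - 3.01 eV = 0.6355 eV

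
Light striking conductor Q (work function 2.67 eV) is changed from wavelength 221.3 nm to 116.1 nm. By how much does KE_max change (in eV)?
5.0765 eV

Using Einstein's equation: KE_max = hc/λ - φ

For λ₁ = 221.3 nm:
KE₁ = hc/λ₁ - φ = 5.6025 - 2.67 = 2.9325 eV

For λ₂ = 116.1 nm:
KE₂ = hc/λ₂ - φ = 10.6791 - 2.67 = 8.0091 eV

Change in KE:
ΔKE = KE₂ - KE₁ = 8.0091 - 2.9325 = 5.0765 eV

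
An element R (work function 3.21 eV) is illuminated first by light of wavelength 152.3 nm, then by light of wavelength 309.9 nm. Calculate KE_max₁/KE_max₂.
6.2353

Using Einstein's equation: KE_max = hc/λ - φ

For λ₁ = 152.3 nm:
E₁ = hc/λ₁ = 8.1408 eV
KE₁ = E₁ - φ = 8.1408 - 3.21 = 4.9308 eV

For λ₂ = 309.9 nm:
E₂ = hc/λ₂ = 4.0008 eV
KE₂ = E₂ - φ = 4.0008 - 3.21 = 0.7908 eV

Ratio: KE₁/KE₂ = 4.9308/0.7908 = 6.2353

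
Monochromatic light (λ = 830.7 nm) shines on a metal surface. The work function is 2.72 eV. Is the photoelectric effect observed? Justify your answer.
No

For photoemission, the photon energy must exceed the work function.

Photon energy: E = hc/λ = 1.4925 eV
Work function: φ = 2.72 eV

Since E_photon (1.4925 eV) < φ (2.72 eV), photoemission will NOT occur.
The threshold wavelength is λ₀ = hc/φ = 455.8 nm.
Since 830.7 nm > 455.8 nm, the photons lack sufficient energy.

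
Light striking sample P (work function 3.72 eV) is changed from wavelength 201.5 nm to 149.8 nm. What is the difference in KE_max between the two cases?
2.1236 eV

Using Einstein's equation: KE_max = hc/λ - φ

For λ₁ = 201.5 nm:
KE₁ = hc/λ₁ - φ = 6.1531 - 3.72 = 2.4331 eV

For λ₂ = 149.8 nm:
KE₂ = hc/λ₂ - φ = 8.2766 - 3.72 = 4.5566 eV

Change in KE:
ΔKE = KE₂ - KE₁ = 4.5566 - 2.4331 = 2.1236 eV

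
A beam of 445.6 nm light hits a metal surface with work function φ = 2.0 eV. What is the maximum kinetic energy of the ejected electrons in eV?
0.7824 eV

Using Einstein's photoelectric equation: KE_max = hf - φ = hc/λ - φ

First, calculate the photon energy:
E_photon = hc/λ = (6.626×10⁻³⁴ J·s)(3×10⁸ m/s) / (445.6×10⁻⁹ m)
E_photon = 2.7824 eV

Then, the maximum kinetic energy:
KE_max = E_photon - φ = 2.7824 eV - 2.0 eV = 0.7824 eV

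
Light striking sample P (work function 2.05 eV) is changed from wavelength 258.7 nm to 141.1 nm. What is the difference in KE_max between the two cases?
3.9944 eV

Using Einstein's equation: KE_max = hc/λ - φ

For λ₁ = 258.7 nm:
KE₁ = hc/λ₁ - φ = 4.7926 - 2.05 = 2.7426 eV

For λ₂ = 141.1 nm:
KE₂ = hc/λ₂ - φ = 8.7870 - 2.05 = 6.7370 eV

Change in KE:
ΔKE = KE₂ - KE₁ = 6.7370 - 2.7426 = 3.9944 eV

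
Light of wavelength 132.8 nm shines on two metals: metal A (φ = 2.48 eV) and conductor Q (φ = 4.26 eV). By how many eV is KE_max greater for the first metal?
1.7800 eV

Using KE_max = hc/λ - φ for each metal:

Photon energy: E = hc/λ = 9.3362 eV

For metal A (φ₁ = 2.48 eV):
KE₁ = E - φ₁ = 9.3362 - 2.48 = 6.8562 eV

For conductor Q (φ₂ = 4.26 eV):
KE₂ = E - φ₂ = 9.3362 - 4.26 = 5.0762 eV

Difference:
ΔKE = KE₁ - KE₂ = 6.8562 - 5.0762 = 1.7800 eV

Note: The difference equals the difference in work functions: 4.26 - 2.48 = 1.78 eV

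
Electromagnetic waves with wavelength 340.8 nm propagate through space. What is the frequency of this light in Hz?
8.7967e+14 Hz

Using the wave equation: c = fλ

Solving for frequency:
f = c/λ = (3×10⁸ m/s) / (340.8×10⁻⁹ m)
f = 8.7967e+14 Hz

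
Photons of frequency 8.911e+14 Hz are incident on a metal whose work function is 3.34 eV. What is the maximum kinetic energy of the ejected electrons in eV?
0.3453 eV

Using Einstein's photoelectric equation: KE_max = hf - φ

First, calculate the photon energy:
E_photon = hf = (6.626×10⁻³⁴ J·s)(8.911e+14 Hz)
E_photon = 3.6853 eV

Then, the maximum kinetic energy:
KE_max = E_photon - φ = 3.6853 eV - 3.34 eV = 0.3453 eV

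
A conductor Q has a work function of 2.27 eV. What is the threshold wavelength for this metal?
546.19 nm

The threshold wavelength is when the photon energy equals the work function:
hc/λ₀ = φ

Solving for λ₀:
λ₀ = hc/φ = (6.626×10⁻³⁴ J·s)(3×10⁸ m/s) / (2.27 eV × 1.602×10⁻¹⁹ J/eV)
λ₀ = 546.19 nm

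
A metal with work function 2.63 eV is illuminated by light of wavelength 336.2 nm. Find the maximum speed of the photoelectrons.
6.1000e+05 m/s

First, find the maximum kinetic energy:
E_photon = hc/λ = 3.6878 eV
KE_max = E_photon - φ = 3.6878 - 2.63 = 1.0578 eV

Convert to Joules: KE_max = 1.0578 × 1.602×10⁻¹⁹ J = 1.6948e-19 J

Then use KE = ½mv² to find velocity:
v = √(2·KE/m) = √(2 × 1.6948e-19 J / 9.109e-31 kg)
v = 6.1000e+05 m/s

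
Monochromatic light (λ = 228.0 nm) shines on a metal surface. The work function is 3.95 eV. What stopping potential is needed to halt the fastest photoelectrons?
1.4879 V

The stopping potential V_s satisfies: eV_s = KE_max

First, find KE_max using Einstein's equation:
E_photon = hc/λ = 5.4379 eV
KE_max = E_photon - φ = 5.4379 - 3.95 = 1.4879 eV

Since eV_s = KE_max:
V_s = KE_max/e = 1.4879 V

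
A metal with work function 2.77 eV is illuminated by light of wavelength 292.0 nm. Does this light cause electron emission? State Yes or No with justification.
Yes

For photoemission, the photon energy must exceed the work function.

Photon energy: E = hc/λ = 4.2460 eV
Work function: φ = 2.77 eV

Since E_photon (4.2460 eV) > φ (2.77 eV), photoemission WILL occur.
The threshold wavelength is λ₀ = hc/φ = 447.6 nm.
Since 292.0 nm < 447.6 nm, the light has sufficient energy.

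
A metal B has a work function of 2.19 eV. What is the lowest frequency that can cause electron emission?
5.2954e+14 Hz

The threshold frequency is when the photon energy equals the work function:
hf₀ = φ

Solving for f₀:
f₀ = φ/h = (2.19 eV × 1.602×10⁻¹⁹ J/eV) / (6.626×10⁻³⁴ J·s)
f₀ = 5.2954e+14 Hz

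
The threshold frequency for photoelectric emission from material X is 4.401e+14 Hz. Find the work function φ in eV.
1.82 eV

At the threshold frequency, photon energy equals work function:
φ = hf₀

Calculating:
φ = (6.626×10⁻³⁴ J·s)(4.401e+14 Hz)
φ = 1.82 eV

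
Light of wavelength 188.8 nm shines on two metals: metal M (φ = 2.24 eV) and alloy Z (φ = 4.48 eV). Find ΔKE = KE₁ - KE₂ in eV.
2.2400 eV

Using KE_max = hc/λ - φ for each metal:

Photon energy: E = hc/λ = 6.5670 eV

For metal M (φ₁ = 2.24 eV):
KE₁ = E - φ₁ = 6.5670 - 2.24 = 4.3270 eV

For alloy Z (φ₂ = 4.48 eV):
KE₂ = E - φ₂ = 6.5670 - 4.48 = 2.0870 eV

Difference:
ΔKE = KE₁ - KE₂ = 4.3270 - 2.0870 = 2.2400 eV

Note: The difference equals the difference in work functions: 4.48 - 2.24 = 2.24 eV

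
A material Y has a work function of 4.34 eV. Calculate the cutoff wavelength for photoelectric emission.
285.68 nm

The threshold wavelength is when the photon energy equals the work function:
hc/λ₀ = φ

Solving for λ₀:
λ₀ = hc/φ = (6.626×10⁻³⁴ J·s)(3×10⁸ m/s) / (4.34 eV × 1.602×10⁻¹⁹ J/eV)
λ₀ = 285.68 nm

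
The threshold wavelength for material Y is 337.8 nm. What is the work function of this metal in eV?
3.67 eV

At the threshold wavelength, photon energy equals work function:
φ = hc/λ₀

Calculating:
φ = (6.626×10⁻³⁴ J·s)(3×10⁸ m/s) / (337.8×10⁻⁹ m)
φ = 3.67 eV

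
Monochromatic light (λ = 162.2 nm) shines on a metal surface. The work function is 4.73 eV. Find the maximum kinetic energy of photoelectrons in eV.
2.9139 eV

Using Einstein's photoelectric equation: KE_max = hf - φ = hc/λ - φ

First, calculate the photon energy:
E_photon = hc/λ = (6.626×10⁻³⁴ J·s)(3×10⁸ m/s) / (162.2×10⁻⁹ m)
E_photon = 7.6439 eV

Then, the maximum kinetic energy:
KE_max = E_photon - φ = 7.6439 eV - 4.73 eV = 2.9139 eV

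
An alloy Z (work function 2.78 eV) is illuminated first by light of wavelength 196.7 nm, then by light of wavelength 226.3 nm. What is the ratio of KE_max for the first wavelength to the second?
1.3055

Using Einstein's equation: KE_max = hc/λ - φ

For λ₁ = 196.7 nm:
E₁ = hc/λ₁ = 6.3032 eV
KE₁ = E₁ - φ = 6.3032 - 2.78 = 3.5232 eV

For λ₂ = 226.3 nm:
E₂ = hc/λ₂ = 5.4788 eV
KE₂ = E₂ - φ = 5.4788 - 2.78 = 2.6988 eV

Ratio: KE₁/KE₂ = 3.5232/2.6988 = 1.3055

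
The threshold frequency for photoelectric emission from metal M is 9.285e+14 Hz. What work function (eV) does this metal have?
3.84 eV

At the threshold frequency, photon energy equals work function:
φ = hf₀

Calculating:
φ = (6.626×10⁻³⁴ J·s)(9.285e+14 Hz)
φ = 3.84 eV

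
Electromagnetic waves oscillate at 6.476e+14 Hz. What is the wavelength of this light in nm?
462.93 nm

Using the wave equation: c = fλ

Solving for wavelength:
λ = c/f = (3×10⁸ m/s) / (6.476e+14 Hz)
λ = 462.93 nm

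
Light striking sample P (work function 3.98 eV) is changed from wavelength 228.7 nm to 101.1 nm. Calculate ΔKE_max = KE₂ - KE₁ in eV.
6.8423 eV

Using Einstein's equation: KE_max = hc/λ - φ

For λ₁ = 228.7 nm:
KE₁ = hc/λ₁ - φ = 5.4213 - 3.98 = 1.4413 eV

For λ₂ = 101.1 nm:
KE₂ = hc/λ₂ - φ = 12.2635 - 3.98 = 8.2835 eV

Change in KE:
ΔKE = KE₂ - KE₁ = 8.2835 - 1.4413 = 6.8423 eV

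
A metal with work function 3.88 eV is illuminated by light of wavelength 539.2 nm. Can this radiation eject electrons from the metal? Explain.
No

For photoemission, the photon energy must exceed the work function.

Photon energy: E = hc/λ = 2.2994 eV
Work function: φ = 3.88 eV

Since E_photon (2.2994 eV) < φ (3.88 eV), photoemission will NOT occur.
The threshold wavelength is λ₀ = hc/φ = 319.5 nm.
Since 539.2 nm > 319.5 nm, the photons lack sufficient energy.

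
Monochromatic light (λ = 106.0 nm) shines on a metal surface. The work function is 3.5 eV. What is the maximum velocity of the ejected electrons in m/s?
1.6980e+06 m/s

First, find the maximum kinetic energy:
E_photon = hc/λ = 11.6966 eV
KE_max = E_photon - φ = 11.6966 - 3.5 = 8.1966 eV

Convert to Joules: KE_max = 8.1966 × 1.602×10⁻¹⁹ J = 1.3132e-18 J

Then use KE = ½mv² to find velocity:
v = √(2·KE/m) = √(2 × 1.3132e-18 J / 9.109e-31 kg)
v = 1.6980e+06 m/s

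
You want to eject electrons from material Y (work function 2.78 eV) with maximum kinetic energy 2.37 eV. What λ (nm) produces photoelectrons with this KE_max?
240.75 nm

From Einstein's equation: KE_max = hc/λ - φ

Rearranging for λ:
hc/λ = KE_max + φ
λ = hc/(KE_max + φ)

Required photon energy:
E_photon = KE_max + φ = 2.37 + 2.78 = 5.15 eV

Required wavelength:
λ = hc/E_photon = (6.626×10⁻³⁴)(3×10⁸) / (5.15 × 1.602×10⁻¹⁹)
λ = 240.75 nm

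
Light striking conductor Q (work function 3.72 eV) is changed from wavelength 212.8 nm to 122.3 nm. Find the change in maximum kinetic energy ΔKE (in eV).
4.3114 eV

Using Einstein's equation: KE_max = hc/λ - φ

For λ₁ = 212.8 nm:
KE₁ = hc/λ₁ - φ = 5.8263 - 3.72 = 2.1063 eV

For λ₂ = 122.3 nm:
KE₂ = hc/λ₂ - φ = 10.1377 - 3.72 = 6.4177 eV

Change in KE:
ΔKE = KE₂ - KE₁ = 6.4177 - 2.1063 = 4.3114 eV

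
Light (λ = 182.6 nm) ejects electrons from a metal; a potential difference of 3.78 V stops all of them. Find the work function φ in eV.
3.01 eV

The stopping potential gives the maximum kinetic energy: KE_max = eV_s = 3.78 eV

From Einstein's photoelectric equation: KE_max = hc/λ - φ
Rearranging: φ = hc/λ - KE_max

Calculate photon energy:
E_photon = hc/λ = (6.626×10⁻³⁴ J·s)(3×10⁸ m/s) / (182.6×10⁻⁹ m) = 6.7899 eV

Therefore:
φ = 6.7899 - 3.78 = 3.01 eV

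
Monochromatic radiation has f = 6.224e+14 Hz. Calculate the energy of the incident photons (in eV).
2.5740 eV

Using E = hf:

E = hf = (6.626×10⁻³⁴ J·s)(6.224e+14 Hz)
E = 2.5740 eV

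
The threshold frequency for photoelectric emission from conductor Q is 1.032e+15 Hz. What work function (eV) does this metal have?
4.27 eV

At the threshold frequency, photon energy equals work function:
φ = hf₀

Calculating:
φ = (6.626×10⁻³⁴ J·s)(1.032e+15 Hz)
φ = 4.27 eV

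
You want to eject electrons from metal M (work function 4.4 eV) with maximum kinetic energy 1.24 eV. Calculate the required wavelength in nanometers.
219.83 nm

From Einstein's equation: KE_max = hc/λ - φ

Rearranging for λ:
hc/λ = KE_max + φ
λ = hc/(KE_max + φ)

Required photon energy:
E_photon = KE_max + φ = 1.24 + 4.4 = 5.64 eV

Required wavelength:
λ = hc/E_photon = (6.626×10⁻³⁴)(3×10⁸) / (5.64 × 1.602×10⁻¹⁹)
λ = 219.83 nm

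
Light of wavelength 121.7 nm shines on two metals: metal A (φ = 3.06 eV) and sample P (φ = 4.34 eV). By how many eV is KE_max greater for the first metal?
1.2800 eV

Using KE_max = hc/λ - φ for each metal:

Photon energy: E = hc/λ = 10.1877 eV

For metal A (φ₁ = 3.06 eV):
KE₁ = E - φ₁ = 10.1877 - 3.06 = 7.1277 eV

For sample P (φ₂ = 4.34 eV):
KE₂ = E - φ₂ = 10.1877 - 4.34 = 5.8477 eV

Difference:
ΔKE = KE₁ - KE₂ = 7.1277 - 5.8477 = 1.2800 eV

Note: The difference equals the difference in work functions: 4.34 - 3.06 = 1.28 eV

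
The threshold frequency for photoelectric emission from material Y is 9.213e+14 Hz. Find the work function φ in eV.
3.81 eV

At the threshold frequency, photon energy equals work function:
φ = hf₀

Calculating:
φ = (6.626×10⁻³⁴ J·s)(9.213e+14 Hz)
φ = 3.81 eV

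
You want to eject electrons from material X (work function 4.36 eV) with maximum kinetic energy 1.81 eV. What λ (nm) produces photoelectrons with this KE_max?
200.95 nm

From Einstein's equation: KE_max = hc/λ - φ

Rearranging for λ:
hc/λ = KE_max + φ
λ = hc/(KE_max + φ)

Required photon energy:
E_photon = KE_max + φ = 1.81 + 4.36 = 6.17 eV

Required wavelength:
λ = hc/E_photon = (6.626×10⁻³⁴)(3×10⁸) / (6.17 × 1.602×10⁻¹⁹)
λ = 200.95 nm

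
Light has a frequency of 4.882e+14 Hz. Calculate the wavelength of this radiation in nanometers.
614.08 nm

Using the wave equation: c = fλ

Solving for wavelength:
λ = c/f = (3×10⁸ m/s) / (4.882e+14 Hz)
λ = 614.08 nm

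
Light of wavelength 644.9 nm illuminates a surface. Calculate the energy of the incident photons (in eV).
1.9225 eV

Using E = hf = hc/λ:

E = hc/λ = (6.626×10⁻³⁴ J·s)(3×10⁸ m/s) / (644.9×10⁻⁹ m)
E = 1.9225 eV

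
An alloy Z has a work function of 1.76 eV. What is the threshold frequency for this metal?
4.2557e+14 Hz

The threshold frequency is when the photon energy equals the work function:
hf₀ = φ

Solving for f₀:
f₀ = φ/h = (1.76 eV × 1.602×10⁻¹⁹ J/eV) / (6.626×10⁻³⁴ J·s)
f₀ = 4.2557e+14 Hz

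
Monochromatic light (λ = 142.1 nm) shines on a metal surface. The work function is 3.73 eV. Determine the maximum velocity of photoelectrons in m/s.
1.3256e+06 m/s

First, find the maximum kinetic energy:
E_photon = hc/λ = 8.7251 eV
KE_max = E_photon - φ = 8.7251 - 3.73 = 4.9951 eV

Convert to Joules: KE_max = 4.9951 × 1.602×10⁻¹⁹ J = 8.0031e-19 J

Then use KE = ½mv² to find velocity:
v = √(2·KE/m) = √(2 × 8.0031e-19 J / 9.109e-31 kg)
v = 1.3256e+06 m/s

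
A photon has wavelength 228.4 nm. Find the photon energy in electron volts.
5.4284 eV

Using E = hf = hc/λ:

E = hc/λ = (6.626×10⁻³⁴ J·s)(3×10⁸ m/s) / (228.4×10⁻⁹ m)
E = 5.4284 eV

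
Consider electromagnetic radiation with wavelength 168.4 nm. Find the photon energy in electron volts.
7.3625 eV

Using E = hf = hc/λ:

E = hc/λ = (6.626×10⁻³⁴ J·s)(3×10⁸ m/s) / (168.4×10⁻⁹ m)
E = 7.3625 eV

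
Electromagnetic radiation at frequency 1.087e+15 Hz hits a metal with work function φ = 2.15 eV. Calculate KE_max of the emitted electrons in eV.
2.3455 eV

Using Einstein's photoelectric equation: KE_max = hf - φ

First, calculate the photon energy:
E_photon = hf = (6.626×10⁻³⁴ J·s)(1.087e+15 Hz)
E_photon = 4.4955 eV

Then, the maximum kinetic energy:
KE_max = E_photon - φ = 4.4955 eV - 2.15 eV = 2.3455 eV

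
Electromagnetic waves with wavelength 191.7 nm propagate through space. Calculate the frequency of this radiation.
1.5639e+15 Hz

Using the wave equation: c = fλ

Solving for frequency:
f = c/λ = (3×10⁸ m/s) / (191.7×10⁻⁹ m)
f = 1.5639e+15 Hz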